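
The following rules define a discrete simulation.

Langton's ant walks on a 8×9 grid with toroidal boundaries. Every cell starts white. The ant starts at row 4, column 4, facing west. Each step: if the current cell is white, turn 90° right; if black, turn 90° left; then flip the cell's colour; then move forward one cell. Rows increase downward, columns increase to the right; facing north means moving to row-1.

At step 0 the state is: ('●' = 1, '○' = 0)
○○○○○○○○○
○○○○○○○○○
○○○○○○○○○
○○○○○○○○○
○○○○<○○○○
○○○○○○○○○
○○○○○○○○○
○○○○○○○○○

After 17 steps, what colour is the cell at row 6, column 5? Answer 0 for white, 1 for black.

1

0) ○○○○○○○○○
○○○○○○○○○
○○○○○○○○○
○○○○○○○○○
○○○○<○○○○
○○○○○○○○○
○○○○○○○○○
○○○○○○○○○
1) ○○○○○○○○○
○○○○○○○○○
○○○○○○○○○
○○○○^○○○○
○○○○●○○○○
○○○○○○○○○
○○○○○○○○○
○○○○○○○○○
2) ○○○○○○○○○
○○○○○○○○○
○○○○○○○○○
○○○○●>○○○
○○○○●○○○○
○○○○○○○○○
○○○○○○○○○
○○○○○○○○○
3) ○○○○○○○○○
○○○○○○○○○
○○○○○○○○○
○○○○●●○○○
○○○○●v○○○
○○○○○○○○○
○○○○○○○○○
○○○○○○○○○
4) ○○○○○○○○○
○○○○○○○○○
○○○○○○○○○
○○○○●●○○○
○○○○<●○○○
○○○○○○○○○
○○○○○○○○○
○○○○○○○○○
5) ○○○○○○○○○
○○○○○○○○○
○○○○○○○○○
○○○○●●○○○
○○○○○●○○○
○○○○v○○○○
○○○○○○○○○
○○○○○○○○○
6) ○○○○○○○○○
○○○○○○○○○
○○○○○○○○○
○○○○●●○○○
○○○○○●○○○
○○○<●○○○○
○○○○○○○○○
○○○○○○○○○
7) ○○○○○○○○○
○○○○○○○○○
○○○○○○○○○
○○○○●●○○○
○○○^○●○○○
○○○●●○○○○
○○○○○○○○○
○○○○○○○○○
8) ○○○○○○○○○
○○○○○○○○○
○○○○○○○○○
○○○○●●○○○
○○○●>●○○○
○○○●●○○○○
○○○○○○○○○
○○○○○○○○○
9) ○○○○○○○○○
○○○○○○○○○
○○○○○○○○○
○○○○●●○○○
○○○●●●○○○
○○○●v○○○○
○○○○○○○○○
○○○○○○○○○
10) ○○○○○○○○○
○○○○○○○○○
○○○○○○○○○
○○○○●●○○○
○○○●●●○○○
○○○●○>○○○
○○○○○○○○○
○○○○○○○○○
11) ○○○○○○○○○
○○○○○○○○○
○○○○○○○○○
○○○○●●○○○
○○○●●●○○○
○○○●○●○○○
○○○○○v○○○
○○○○○○○○○
12) ○○○○○○○○○
○○○○○○○○○
○○○○○○○○○
○○○○●●○○○
○○○●●●○○○
○○○●○●○○○
○○○○<●○○○
○○○○○○○○○
13) ○○○○○○○○○
○○○○○○○○○
○○○○○○○○○
○○○○●●○○○
○○○●●●○○○
○○○●^●○○○
○○○○●●○○○
○○○○○○○○○
14) ○○○○○○○○○
○○○○○○○○○
○○○○○○○○○
○○○○●●○○○
○○○●●●○○○
○○○●●>○○○
○○○○●●○○○
○○○○○○○○○
15) ○○○○○○○○○
○○○○○○○○○
○○○○○○○○○
○○○○●●○○○
○○○●●^○○○
○○○●●○○○○
○○○○●●○○○
○○○○○○○○○
16) ○○○○○○○○○
○○○○○○○○○
○○○○○○○○○
○○○○●●○○○
○○○●<○○○○
○○○●●○○○○
○○○○●●○○○
○○○○○○○○○
17) ○○○○○○○○○
○○○○○○○○○
○○○○○○○○○
○○○○●●○○○
○○○●○○○○○
○○○●v○○○○
○○○○●●○○○
○○○○○○○○○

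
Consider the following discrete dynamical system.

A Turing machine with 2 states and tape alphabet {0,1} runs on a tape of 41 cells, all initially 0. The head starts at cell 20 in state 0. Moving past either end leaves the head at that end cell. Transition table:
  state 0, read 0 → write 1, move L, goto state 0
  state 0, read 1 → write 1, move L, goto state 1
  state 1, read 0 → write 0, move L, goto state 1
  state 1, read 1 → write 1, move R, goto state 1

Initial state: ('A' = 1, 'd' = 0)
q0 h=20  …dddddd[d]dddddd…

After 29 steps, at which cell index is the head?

7

k=0  q0 h=20  …dddddd[d]dddddd…
k=1  q0 h=19  …dddddd[d]Addddd…
k=2  q0 h=18  …dddddd[d]AAdddd…
k=3  q0 h=17  …dddddd[d]AAAddd…
k=4  q0 h=16  …dddddd[d]AAAAdd…
k=5  q0 h=15  …dddddd[d]AAAAAd…
k=6  q0 h=14  …dddddd[d]AAAAAA…
k=7  q0 h=13  …dddddd[d]AAAAAA…
k=8  q0 h=12  …dddddd[d]AAAAAA…
k=9  q0 h=11  …dddddd[d]AAAAAA…
k=10  q0 h=10  …dddddd[d]AAAAAA…
k=11  q0 h= 9  …dddddd[d]AAAAAA…
k=12  q0 h= 8  …dddddd[d]AAAAAA…
k=13  q0 h= 7  …dddddd[d]AAAAAA…
k=14  q0 h= 6  |dddddd[d]AAAAAA…
k=15  q0 h= 5  |ddddd[d]AAAAAA…
k=16  q0 h= 4  |dddd[d]AAAAAA…
k=17  q0 h= 3  |ddd[d]AAAAAA…
k=18  q0 h= 2  |dd[d]AAAAAA…
k=19  q0 h= 1  |d[d]AAAAAA…
k=20  q0 h= 0  |[d]AAAAAA…
k=21  q0 h= 0  |[A]AAAAAA…
k=22  q1 h= 0  |[A]AAAAAA…
k=23  q1 h= 1  |A[A]AAAAAA…
k=24  q1 h= 2  |AA[A]AAAAAA…
k=25  q1 h= 3  |AAA[A]AAAAAA…
k=26  q1 h= 4  |AAAA[A]AAAAAA…
k=27  q1 h= 5  |AAAAA[A]AAAAAA…
k=28  q1 h= 6  |AAAAAA[A]AAAAAA…
k=29  q1 h= 7  …AAAAAA[A]AAAAAA…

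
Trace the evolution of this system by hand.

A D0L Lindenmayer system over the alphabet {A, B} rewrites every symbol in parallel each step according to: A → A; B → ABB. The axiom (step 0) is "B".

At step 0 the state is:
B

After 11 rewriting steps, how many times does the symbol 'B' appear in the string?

k=0  B
k=1  ABB
k=2  AABBABB
k=3  AAABBABBAABBABB
k=4  AAAABBABBAABBABBAAABBABBAABBABB
k=5  AAAAABBABBAABBABBAAABBABBAABBABBAAAABBABBAABBABBAAABBABBAABBABB
k=6  AAAAAABBABBAABBABBAAABBABBAABBABBAAAABBABBAABBABBAAABBABBA…BBABBAABBABBAAABBABBAABBABBAAAABBABBAABBABBAAABBABBAABBABB  (len 127)
k=7  AAAAAAABBABBAABBABBAAABBABBAABBABBAAAABBABBAABBABBAAABBABB…BBABBAABBABBAAABBABBAABBABBAAAABBABBAABBABBAAABBABBAABBABB  (len 255)
k=8  AAAAAAAABBABBAABBABBAAABBABBAABBABBAAAABBABBAABBABBAAABBAB…BBABBAABBABBAAABBABBAABBABBAAAABBABBAABBABBAAABBABBAABBABB  (len 511)
k=9  AAAAAAAAABBABBAABBABBAAABBABBAABBABBAAAABBABBAABBABBAAABBA…BBABBAABBABBAAABBABBAABBABBAAAABBABBAABBABBAAABBABBAABBABB  (len 1023)
k=10  AAAAAAAAAABBABBAABBABBAAABBABBAABBABBAAAABBABBAABBABBAAABB…BBABBAABBABBAAABBABBAABBABBAAAABBABBAABBABBAAABBABBAABBABB  (len 2047)
k=11  AAAAAAAAAAABBABBAABBABBAAABBABBAABBABBAAAABBABBAABBABBAAAB…BBABBAABBABBAAABBABBAABBABBAAAABBABBAABBABBAAABBABBAABBABB  (len 4095)

2048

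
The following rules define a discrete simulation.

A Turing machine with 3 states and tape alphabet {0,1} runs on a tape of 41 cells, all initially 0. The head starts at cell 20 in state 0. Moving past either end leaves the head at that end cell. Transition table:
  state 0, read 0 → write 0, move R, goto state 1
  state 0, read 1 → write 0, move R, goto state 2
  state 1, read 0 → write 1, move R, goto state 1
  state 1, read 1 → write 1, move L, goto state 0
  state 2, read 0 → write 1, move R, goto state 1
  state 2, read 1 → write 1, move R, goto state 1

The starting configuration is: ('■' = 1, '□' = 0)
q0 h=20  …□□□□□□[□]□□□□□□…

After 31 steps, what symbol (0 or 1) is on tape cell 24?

gen 0: q0 h=20  …□□□□□□[□]□□□□□□…
gen 1: q1 h=21  …□□□□□□[□]□□□□□□…
gen 2: q1 h=22  …□□□□□■[□]□□□□□□…
gen 3: q1 h=23  …□□□□■■[□]□□□□□□…
gen 4: q1 h=24  …□□□■■■[□]□□□□□□…
gen 5: q1 h=25  …□□■■■■[□]□□□□□□…
gen 6: q1 h=26  …□■■■■■[□]□□□□□□…
gen 7: q1 h=27  …■■■■■■[□]□□□□□□…
gen 8: q1 h=28  …■■■■■■[□]□□□□□□…
gen 9: q1 h=29  …■■■■■■[□]□□□□□□…
gen 10: q1 h=30  …■■■■■■[□]□□□□□□…
gen 11: q1 h=31  …■■■■■■[□]□□□□□□…
gen 12: q1 h=32  …■■■■■■[□]□□□□□□…
gen 13: q1 h=33  …■■■■■■[□]□□□□□□…
gen 14: q1 h=34  …■■■■■■[□]□□□□□□|
gen 15: q1 h=35  …■■■■■■[□]□□□□□|
gen 16: q1 h=36  …■■■■■■[□]□□□□|
gen 17: q1 h=37  …■■■■■■[□]□□□|
gen 18: q1 h=38  …■■■■■■[□]□□|
gen 19: q1 h=39  …■■■■■■[□]□|
gen 20: q1 h=40  …■■■■■■[□]|
gen 21: q1 h=40  …■■■■■■[■]|
gen 22: q0 h=39  …■■■■■■[■]■|
gen 23: q2 h=40  …■■■■■□[■]|
gen 24: q1 h=40  …■■■■■□[■]|
gen 25: q0 h=39  …■■■■■■[□]■|
gen 26: q1 h=40  …■■■■■□[■]|
gen 27: q0 h=39  …■■■■■■[□]■|
gen 28: q1 h=40  …■■■■■□[■]|
gen 29: q0 h=39  …■■■■■■[□]■|
gen 30: q1 h=40  …■■■■■□[■]|
gen 31: q0 h=39  …■■■■■■[□]■|

1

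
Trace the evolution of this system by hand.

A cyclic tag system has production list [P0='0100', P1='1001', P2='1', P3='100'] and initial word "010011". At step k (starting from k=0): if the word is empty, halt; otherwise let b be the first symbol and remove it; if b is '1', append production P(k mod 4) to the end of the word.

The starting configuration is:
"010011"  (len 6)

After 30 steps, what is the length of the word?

13

gen 0: "010011"  (len 6)
gen 1: "10011"  (len 5)
gen 2: "00111001"  (len 8)
gen 3: "0111001"  (len 7)
gen 4: "111001"  (len 6)
gen 5: "110010100"  (len 9)
gen 6: "100101001001"  (len 12)
gen 7: "001010010011"  (len 12)
gen 8: "01010010011"  (len 11)
gen 9: "1010010011"  (len 10)
gen 10: "0100100111001"  (len 13)
gen 11: "100100111001"  (len 12)
gen 12: "00100111001100"  (len 14)
gen 13: "0100111001100"  (len 13)
gen 14: "100111001100"  (len 12)
gen 15: "001110011001"  (len 12)
gen 16: "01110011001"  (len 11)
gen 17: "1110011001"  (len 10)
gen 18: "1100110011001"  (len 13)
gen 19: "1001100110011"  (len 13)
gen 20: "001100110011100"  (len 15)
gen 21: "01100110011100"  (len 14)
gen 22: "1100110011100"  (len 13)
gen 23: "1001100111001"  (len 13)
gen 24: "001100111001100"  (len 15)
gen 25: "01100111001100"  (len 14)
gen 26: "1100111001100"  (len 13)
gen 27: "1001110011001"  (len 13)
gen 28: "001110011001100"  (len 15)
gen 29: "01110011001100"  (len 14)
gen 30: "1110011001100"  (len 13)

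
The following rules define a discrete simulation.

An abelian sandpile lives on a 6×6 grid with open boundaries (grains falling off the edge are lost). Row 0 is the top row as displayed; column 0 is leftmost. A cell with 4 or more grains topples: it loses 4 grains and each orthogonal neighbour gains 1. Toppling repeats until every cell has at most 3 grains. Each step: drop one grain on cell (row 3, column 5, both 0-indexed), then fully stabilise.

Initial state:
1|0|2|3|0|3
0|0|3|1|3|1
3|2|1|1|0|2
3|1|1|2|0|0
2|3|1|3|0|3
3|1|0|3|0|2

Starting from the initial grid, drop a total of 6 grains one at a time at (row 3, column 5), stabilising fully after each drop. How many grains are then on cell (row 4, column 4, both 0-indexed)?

step 0: 1|0|2|3|0|3
0|0|3|1|3|1
3|2|1|1|0|2
3|1|1|2|0|0
2|3|1|3|0|3
3|1|0|3|0|2
step 1: 1|0|2|3|0|3
0|0|3|1|3|1
3|2|1|1|0|2
3|1|1|2|0|1
2|3|1|3|0|3
3|1|0|3|0|2
step 2: 1|0|2|3|0|3
0|0|3|1|3|1
3|2|1|1|0|2
3|1|1|2|0|2
2|3|1|3|0|3
3|1|0|3|0|2
step 3: 1|0|2|3|0|3
0|0|3|1|3|1
3|2|1|1|0|2
3|1|1|2|0|3
2|3|1|3|0|3
3|1|0|3|0|2
step 4: 1|0|2|3|0|3
0|0|3|1|3|1
3|2|1|1|0|3
3|1|1|2|1|1
2|3|1|3|1|0
3|1|0|3|0|3
step 5: 1|0|2|3|0|3
0|0|3|1|3|1
3|2|1|1|0|3
3|1|1|2|1|2
2|3|1|3|1|0
3|1|0|3|0|3
step 6: 1|0|2|3|0|3
0|0|3|1|3|1
3|2|1|1|0|3
3|1|1|2|1|3
2|3|1|3|1|0
3|1|0|3|0|3

1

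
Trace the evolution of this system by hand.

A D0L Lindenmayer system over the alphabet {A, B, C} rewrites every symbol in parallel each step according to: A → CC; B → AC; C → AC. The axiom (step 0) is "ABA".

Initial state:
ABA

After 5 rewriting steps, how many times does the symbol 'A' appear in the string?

31

t=0: ABA
t=1: CCACCC
t=2: ACACCCACACAC
t=3: CCACCCACACACCCACCCACCCAC
t=4: ACACCCACACACCCACCCACCCACACACCCACACACCCACACACCCAC
t=5: CCACCCACACACCCACCCACCCACACACCCACACACCCACACACCCACCCACCCACACACCCACCCACCCACACACCCACCCACCCACACACCCAC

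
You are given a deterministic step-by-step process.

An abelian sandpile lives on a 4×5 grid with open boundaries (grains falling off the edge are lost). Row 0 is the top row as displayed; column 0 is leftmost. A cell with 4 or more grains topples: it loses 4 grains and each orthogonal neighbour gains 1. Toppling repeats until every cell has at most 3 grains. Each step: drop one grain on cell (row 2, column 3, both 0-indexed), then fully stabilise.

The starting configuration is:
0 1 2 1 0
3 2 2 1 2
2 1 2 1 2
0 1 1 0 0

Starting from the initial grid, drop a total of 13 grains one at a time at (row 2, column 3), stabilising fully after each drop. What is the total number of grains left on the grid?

gen 0: 0 1 2 1 0
3 2 2 1 2
2 1 2 1 2
0 1 1 0 0
gen 1: 0 1 2 1 0
3 2 2 1 2
2 1 2 2 2
0 1 1 0 0
gen 2: 0 1 2 1 0
3 2 2 1 2
2 1 2 3 2
0 1 1 0 0
gen 3: 0 1 2 1 0
3 2 2 2 2
2 1 3 0 3
0 1 1 1 0
gen 4: 0 1 2 1 0
3 2 2 2 2
2 1 3 1 3
0 1 1 1 0
gen 5: 0 1 2 1 0
3 2 2 2 2
2 1 3 2 3
0 1 1 1 0
gen 6: 0 1 2 1 0
3 2 2 2 2
2 1 3 3 3
0 1 1 1 0
gen 7: 0 1 2 1 0
3 2 3 3 3
2 2 0 2 0
0 1 2 2 1
gen 8: 0 1 2 1 0
3 2 3 3 3
2 2 0 3 0
0 1 2 2 1
gen 9: 0 1 3 2 1
3 3 0 2 0
2 2 2 1 2
0 1 2 3 1
gen 10: 0 1 3 2 1
3 3 0 2 0
2 2 2 2 2
0 1 2 3 1
gen 11: 0 1 3 2 1
3 3 0 2 0
2 2 2 3 2
0 1 2 3 1
gen 12: 0 1 3 2 1
3 3 0 3 0
2 2 3 1 3
0 1 3 0 2
gen 13: 0 1 3 2 1
3 3 0 3 0
2 2 3 2 3
0 1 3 0 2

34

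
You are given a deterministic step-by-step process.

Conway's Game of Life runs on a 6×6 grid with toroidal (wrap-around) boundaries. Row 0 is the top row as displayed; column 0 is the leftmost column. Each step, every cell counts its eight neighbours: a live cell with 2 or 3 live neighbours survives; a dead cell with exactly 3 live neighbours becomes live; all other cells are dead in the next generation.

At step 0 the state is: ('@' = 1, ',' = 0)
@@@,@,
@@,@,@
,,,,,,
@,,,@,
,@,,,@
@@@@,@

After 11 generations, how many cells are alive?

3

step 0: @@@,@,
@@,@,@
,,,,,,
@,,,@,
,@,,,@
@@@@,@
step 1: ,,,,,,
,,,@@@
,@,,@,
@,,,,@
,,,@,,
,,,@,,
step 2: ,,,@,,
,,,@@@
,,,@,,
@,,,@@
,,,,@,
,,,,,,
step 3: ,,,@,,
,,@@,,
@,,@,,
,,,@@@
,,,,@,
,,,,,,
step 4: ,,@@,,
,,@@@,
,,,,,@
,,,@,@
,,,@@@
,,,,,,
step 5: ,,@,@,
,,@,@,
,,@,,@
@,,@,@
,,,@,@
,,@,,,
step 6: ,@@,,,
,@@,@@
@@@,,@
@,@@,@
@,@@,@
,,@,@,
step 7: @,,,@@
,,,,@@
,,,,,,
,,,,,,
@,,,,,
@,,,@@
step 8: ,,,@,,
@,,,@,
,,,,,,
,,,,,,
@,,,,,
,@,,@,
step 9: ,,,@@@
,,,,,,
,,,,,,
,,,,,,
,,,,,,
,,,,,,
step 10: ,,,,@,
,,,,@,
,,,,,,
,,,,,,
,,,,,,
,,,,@,
step 11: ,,,@@@
,,,,,,
,,,,,,
,,,,,,
,,,,,,
,,,,,,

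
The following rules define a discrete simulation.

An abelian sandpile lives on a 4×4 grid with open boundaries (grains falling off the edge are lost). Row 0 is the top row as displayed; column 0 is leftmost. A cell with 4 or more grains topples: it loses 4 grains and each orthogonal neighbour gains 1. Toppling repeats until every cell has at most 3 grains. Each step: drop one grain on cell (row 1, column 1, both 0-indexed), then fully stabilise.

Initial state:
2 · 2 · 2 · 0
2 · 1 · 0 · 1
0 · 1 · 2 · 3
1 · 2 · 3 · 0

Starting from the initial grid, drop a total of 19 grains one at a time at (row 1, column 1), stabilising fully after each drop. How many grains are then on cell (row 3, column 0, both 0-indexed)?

t=0: 2 · 2 · 2 · 0
2 · 1 · 0 · 1
0 · 1 · 2 · 3
1 · 2 · 3 · 0
t=1: 2 · 2 · 2 · 0
2 · 2 · 0 · 1
0 · 1 · 2 · 3
1 · 2 · 3 · 0
t=2: 2 · 2 · 2 · 0
2 · 3 · 0 · 1
0 · 1 · 2 · 3
1 · 2 · 3 · 0
t=3: 2 · 3 · 2 · 0
3 · 0 · 1 · 1
0 · 2 · 2 · 3
1 · 2 · 3 · 0
t=4: 2 · 3 · 2 · 0
3 · 1 · 1 · 1
0 · 2 · 2 · 3
1 · 2 · 3 · 0
t=5: 2 · 3 · 2 · 0
3 · 2 · 1 · 1
0 · 2 · 2 · 3
1 · 2 · 3 · 0
t=6: 2 · 3 · 2 · 0
3 · 3 · 1 · 1
0 · 2 · 2 · 3
1 · 2 · 3 · 0
t=7: 0 · 1 · 3 · 0
1 · 2 · 2 · 1
1 · 3 · 2 · 3
1 · 2 · 3 · 0
t=8: 0 · 1 · 3 · 0
1 · 3 · 2 · 1
1 · 3 · 2 · 3
1 · 2 · 3 · 0
t=9: 0 · 2 · 3 · 0
2 · 1 · 3 · 1
2 · 0 · 3 · 3
1 · 3 · 3 · 0
t=10: 0 · 2 · 3 · 0
2 · 2 · 3 · 1
2 · 0 · 3 · 3
1 · 3 · 3 · 0
t=11: 0 · 2 · 3 · 0
2 · 3 · 3 · 1
2 · 0 · 3 · 3
1 · 3 · 3 · 0
t=12: 1 · 0 · 1 · 1
3 · 2 · 2 · 3
2 · 3 · 2 · 0
2 · 0 · 1 · 2
t=13: 1 · 0 · 1 · 1
3 · 3 · 2 · 3
2 · 3 · 2 · 0
2 · 0 · 1 · 2
t=14: 2 · 1 · 1 · 1
1 · 2 · 3 · 3
0 · 1 · 3 · 0
3 · 1 · 1 · 2
t=15: 2 · 1 · 1 · 1
1 · 3 · 3 · 3
0 · 1 · 3 · 0
3 · 1 · 1 · 2
t=16: 2 · 2 · 2 · 2
2 · 1 · 2 · 0
0 · 3 · 0 · 2
3 · 1 · 2 · 2
t=17: 2 · 2 · 2 · 2
2 · 2 · 2 · 0
0 · 3 · 0 · 2
3 · 1 · 2 · 2
t=18: 2 · 2 · 2 · 2
2 · 3 · 2 · 0
0 · 3 · 0 · 2
3 · 1 · 2 · 2
t=19: 2 · 3 · 2 · 2
3 · 1 · 3 · 0
1 · 0 · 1 · 2
3 · 2 · 2 · 2

3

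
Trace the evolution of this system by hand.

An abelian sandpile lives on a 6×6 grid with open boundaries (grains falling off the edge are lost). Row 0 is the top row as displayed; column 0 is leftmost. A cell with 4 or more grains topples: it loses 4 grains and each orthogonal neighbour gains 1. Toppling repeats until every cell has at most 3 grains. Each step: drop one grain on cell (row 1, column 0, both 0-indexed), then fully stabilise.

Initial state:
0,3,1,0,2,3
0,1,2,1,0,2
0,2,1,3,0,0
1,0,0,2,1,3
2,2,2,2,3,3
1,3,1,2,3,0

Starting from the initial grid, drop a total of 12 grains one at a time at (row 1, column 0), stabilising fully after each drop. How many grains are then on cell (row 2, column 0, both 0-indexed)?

[0] 0,3,1,0,2,3
0,1,2,1,0,2
0,2,1,3,0,0
1,0,0,2,1,3
2,2,2,2,3,3
1,3,1,2,3,0
[1] 0,3,1,0,2,3
1,1,2,1,0,2
0,2,1,3,0,0
1,0,0,2,1,3
2,2,2,2,3,3
1,3,1,2,3,0
[2] 0,3,1,0,2,3
2,1,2,1,0,2
0,2,1,3,0,0
1,0,0,2,1,3
2,2,2,2,3,3
1,3,1,2,3,0
[3] 0,3,1,0,2,3
3,1,2,1,0,2
0,2,1,3,0,0
1,0,0,2,1,3
2,2,2,2,3,3
1,3,1,2,3,0
[4] 1,3,1,0,2,3
0,2,2,1,0,2
1,2,1,3,0,0
1,0,0,2,1,3
2,2,2,2,3,3
1,3,1,2,3,0
[5] 1,3,1,0,2,3
1,2,2,1,0,2
1,2,1,3,0,0
1,0,0,2,1,3
2,2,2,2,3,3
1,3,1,2,3,0
[6] 1,3,1,0,2,3
2,2,2,1,0,2
1,2,1,3,0,0
1,0,0,2,1,3
2,2,2,2,3,3
1,3,1,2,3,0
[7] 1,3,1,0,2,3
3,2,2,1,0,2
1,2,1,3,0,0
1,0,0,2,1,3
2,2,2,2,3,3
1,3,1,2,3,0
[8] 2,3,1,0,2,3
0,3,2,1,0,2
2,2,1,3,0,0
1,0,0,2,1,3
2,2,2,2,3,3
1,3,1,2,3,0
[9] 2,3,1,0,2,3
1,3,2,1,0,2
2,2,1,3,0,0
1,0,0,2,1,3
2,2,2,2,3,3
1,3,1,2,3,0
[10] 2,3,1,0,2,3
2,3,2,1,0,2
2,2,1,3,0,0
1,0,0,2,1,3
2,2,2,2,3,3
1,3,1,2,3,0
[11] 2,3,1,0,2,3
3,3,2,1,0,2
2,2,1,3,0,0
1,0,0,2,1,3
2,2,2,2,3,3
1,3,1,2,3,0
[12] 0,1,2,0,2,3
2,1,3,1,0,2
3,3,1,3,0,0
1,0,0,2,1,3
2,2,2,2,3,3
1,3,1,2,3,0

3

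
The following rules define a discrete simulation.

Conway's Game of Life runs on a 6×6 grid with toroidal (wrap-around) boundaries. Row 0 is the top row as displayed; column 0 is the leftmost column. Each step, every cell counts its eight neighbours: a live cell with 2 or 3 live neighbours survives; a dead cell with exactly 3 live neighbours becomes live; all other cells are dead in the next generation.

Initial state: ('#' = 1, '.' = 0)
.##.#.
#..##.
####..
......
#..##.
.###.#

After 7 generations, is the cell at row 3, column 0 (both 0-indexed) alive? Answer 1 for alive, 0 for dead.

step 0: .##.#.
#..##.
####..
......
#..##.
.###.#
step 1: ......
#...#.
######
#...##
##.###
.....#
step 2: .....#
#.#.#.
..#...
......
.#.#..
.....#
step 3: #...##
.#.#.#
.#.#..
..#...
......
#...#.
step 4: .#.#..
.#.#.#
##.##.
..#...
......
#...#.
step 5: .#.#.#
.#.#.#
##.###
.###..
......
......
step 6: ......
.#.#..
.....#
.#.#.#
..#...
......
step 7: ......
......
......
#.#.#.
..#...
......

1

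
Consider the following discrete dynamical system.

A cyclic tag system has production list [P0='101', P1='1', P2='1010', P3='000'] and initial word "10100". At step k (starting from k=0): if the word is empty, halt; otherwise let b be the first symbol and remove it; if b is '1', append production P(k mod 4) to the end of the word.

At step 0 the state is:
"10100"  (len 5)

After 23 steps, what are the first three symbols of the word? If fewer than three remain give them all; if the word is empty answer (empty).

k=0  "10100"  (len 5)
k=1  "0100101"  (len 7)
k=2  "100101"  (len 6)
k=3  "001011010"  (len 9)
k=4  "01011010"  (len 8)
k=5  "1011010"  (len 7)
k=6  "0110101"  (len 7)
k=7  "110101"  (len 6)
k=8  "10101000"  (len 8)
k=9  "0101000101"  (len 10)
k=10  "101000101"  (len 9)
k=11  "010001011010"  (len 12)
k=12  "10001011010"  (len 11)
k=13  "0001011010101"  (len 13)
k=14  "001011010101"  (len 12)
k=15  "01011010101"  (len 11)
k=16  "1011010101"  (len 10)
k=17  "011010101101"  (len 12)
k=18  "11010101101"  (len 11)
k=19  "10101011011010"  (len 14)
k=20  "0101011011010000"  (len 16)
k=21  "101011011010000"  (len 15)
k=22  "010110110100001"  (len 15)
k=23  "10110110100001"  (len 14)

101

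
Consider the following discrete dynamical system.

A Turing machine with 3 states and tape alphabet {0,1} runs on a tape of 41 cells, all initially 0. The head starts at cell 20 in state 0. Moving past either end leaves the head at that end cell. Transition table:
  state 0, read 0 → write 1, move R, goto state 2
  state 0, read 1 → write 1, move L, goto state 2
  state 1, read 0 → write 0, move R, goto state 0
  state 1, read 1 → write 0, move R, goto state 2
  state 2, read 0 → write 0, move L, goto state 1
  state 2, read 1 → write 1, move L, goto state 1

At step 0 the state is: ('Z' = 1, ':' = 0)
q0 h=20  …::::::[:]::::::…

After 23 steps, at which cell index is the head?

k=0  q0 h=20  …::::::[:]::::::…
k=1  q2 h=21  …:::::Z[:]::::::…
k=2  q1 h=20  …::::::[Z]::::::…
k=3  q2 h=21  …::::::[:]::::::…
k=4  q1 h=20  …::::::[:]::::::…
k=5  q0 h=21  …::::::[:]::::::…
k=6  q2 h=22  …:::::Z[:]::::::…
k=7  q1 h=21  …::::::[Z]::::::…
k=8  q2 h=22  …::::::[:]::::::…
k=9  q1 h=21  …::::::[:]::::::…
k=10  q0 h=22  …::::::[:]::::::…
k=11  q2 h=23  …:::::Z[:]::::::…
k=12  q1 h=22  …::::::[Z]::::::…
k=13  q2 h=23  …::::::[:]::::::…
k=14  q1 h=22  …::::::[:]::::::…
k=15  q0 h=23  …::::::[:]::::::…
k=16  q2 h=24  …:::::Z[:]::::::…
k=17  q1 h=23  …::::::[Z]::::::…
k=18  q2 h=24  …::::::[:]::::::…
k=19  q1 h=23  …::::::[:]::::::…
k=20  q0 h=24  …::::::[:]::::::…
k=21  q2 h=25  …:::::Z[:]::::::…
k=22  q1 h=24  …::::::[Z]::::::…
k=23  q2 h=25  …::::::[:]::::::…

25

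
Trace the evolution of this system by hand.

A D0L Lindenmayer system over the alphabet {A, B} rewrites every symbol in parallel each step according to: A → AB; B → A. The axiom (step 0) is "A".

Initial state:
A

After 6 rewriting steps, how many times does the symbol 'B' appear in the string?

8

[0] A
[1] AB
[2] ABA
[3] ABAAB
[4] ABAABABA
[5] ABAABABAABAAB
[6] ABAABABAABAABABAABABA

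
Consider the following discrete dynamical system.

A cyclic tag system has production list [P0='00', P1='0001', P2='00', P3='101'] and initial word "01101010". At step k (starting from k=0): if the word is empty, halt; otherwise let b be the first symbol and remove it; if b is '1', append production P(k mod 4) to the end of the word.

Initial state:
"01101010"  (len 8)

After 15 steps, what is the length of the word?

6

k=0  "01101010"  (len 8)
k=1  "1101010"  (len 7)
k=2  "1010100001"  (len 10)
k=3  "01010000100"  (len 11)
k=4  "1010000100"  (len 10)
k=5  "01000010000"  (len 11)
k=6  "1000010000"  (len 10)
k=7  "00001000000"  (len 11)
k=8  "0001000000"  (len 10)
k=9  "001000000"  (len 9)
k=10  "01000000"  (len 8)
k=11  "1000000"  (len 7)
k=12  "000000101"  (len 9)
k=13  "00000101"  (len 8)
k=14  "0000101"  (len 7)
k=15  "000101"  (len 6)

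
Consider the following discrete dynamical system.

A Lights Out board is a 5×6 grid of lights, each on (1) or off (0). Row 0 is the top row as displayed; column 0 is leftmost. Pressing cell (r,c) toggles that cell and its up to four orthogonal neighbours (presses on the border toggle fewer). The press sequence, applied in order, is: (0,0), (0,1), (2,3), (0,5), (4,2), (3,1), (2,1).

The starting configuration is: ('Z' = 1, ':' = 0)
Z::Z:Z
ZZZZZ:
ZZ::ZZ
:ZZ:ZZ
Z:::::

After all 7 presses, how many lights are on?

20

0) Z::Z:Z
ZZZZZ:
ZZ::ZZ
:ZZ:ZZ
Z:::::
1) :Z:Z:Z
:ZZZZ:
ZZ::ZZ
:ZZ:ZZ
Z:::::
2) Z:ZZ:Z
::ZZZ:
ZZ::ZZ
:ZZ:ZZ
Z:::::
3) Z:ZZ:Z
::Z:Z:
ZZZZ:Z
:ZZZZZ
Z:::::
4) Z:ZZZ:
::Z:ZZ
ZZZZ:Z
:ZZZZZ
Z:::::
5) Z:ZZZ:
::Z:ZZ
ZZZZ:Z
:Z:ZZZ
ZZZZ::
6) Z:ZZZ:
::Z:ZZ
Z:ZZ:Z
Z:ZZZZ
Z:ZZ::
7) Z:ZZZ:
:ZZ:ZZ
:Z:Z:Z
ZZZZZZ
Z:ZZ::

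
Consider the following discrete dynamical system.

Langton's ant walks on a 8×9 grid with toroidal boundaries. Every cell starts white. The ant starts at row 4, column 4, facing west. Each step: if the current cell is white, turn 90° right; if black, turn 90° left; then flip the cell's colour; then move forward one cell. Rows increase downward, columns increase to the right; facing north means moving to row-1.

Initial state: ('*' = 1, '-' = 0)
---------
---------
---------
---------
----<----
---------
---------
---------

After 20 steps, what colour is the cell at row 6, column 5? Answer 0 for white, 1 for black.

step 0: ---------
---------
---------
---------
----<----
---------
---------
---------
step 1: ---------
---------
---------
----^----
----*----
---------
---------
---------
step 2: ---------
---------
---------
----*>---
----*----
---------
---------
---------
step 3: ---------
---------
---------
----**---
----*v---
---------
---------
---------
step 4: ---------
---------
---------
----**---
----<*---
---------
---------
---------
step 5: ---------
---------
---------
----**---
-----*---
----v----
---------
---------
step 6: ---------
---------
---------
----**---
-----*---
---<*----
---------
---------
step 7: ---------
---------
---------
----**---
---^-*---
---**----
---------
---------
step 8: ---------
---------
---------
----**---
---*>*---
---**----
---------
---------
step 9: ---------
---------
---------
----**---
---***---
---*v----
---------
---------
step 10: ---------
---------
---------
----**---
---***---
---*->---
---------
---------
step 11: ---------
---------
---------
----**---
---***---
---*-*---
-----v---
---------
step 12: ---------
---------
---------
----**---
---***---
---*-*---
----<*---
---------
step 13: ---------
---------
---------
----**---
---***---
---*^*---
----**---
---------
step 14: ---------
---------
---------
----**---
---***---
---**>---
----**---
---------
step 15: ---------
---------
---------
----**---
---**^---
---**----
----**---
---------
step 16: ---------
---------
---------
----**---
---*<----
---**----
----**---
---------
step 17: ---------
---------
---------
----**---
---*-----
---*v----
----**---
---------
step 18: ---------
---------
---------
----**---
---*-----
---*->---
----**---
---------
step 19: ---------
---------
---------
----**---
---*-----
---*-*---
----*v---
---------
step 20: ---------
---------
---------
----**---
---*-----
---*-*---
----*->--
---------

0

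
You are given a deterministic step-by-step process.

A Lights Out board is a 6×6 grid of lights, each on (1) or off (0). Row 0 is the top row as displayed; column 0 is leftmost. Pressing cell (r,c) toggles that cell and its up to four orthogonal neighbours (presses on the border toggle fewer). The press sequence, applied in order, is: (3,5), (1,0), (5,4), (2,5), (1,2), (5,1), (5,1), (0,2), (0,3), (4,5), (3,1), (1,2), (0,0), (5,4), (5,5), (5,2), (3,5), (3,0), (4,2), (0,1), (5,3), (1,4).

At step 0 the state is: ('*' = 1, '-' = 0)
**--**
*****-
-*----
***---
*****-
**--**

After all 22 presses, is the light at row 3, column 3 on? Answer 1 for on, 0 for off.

[0] **--**
*****-
-*----
***---
*****-
**--**
[1] **--**
*****-
-*---*
***-**
******
**--**
[2] -*--**
--***-
**---*
***-**
******
**--**
[3] -*--**
--***-
**---*
***-**
****-*
**-*--
[4] -*--**
--****
**--*-
***-*-
****-*
**-*--
[5] -**-**
-*--**
***-*-
***-*-
****-*
**-*--
[6] -**-**
-*--**
***-*-
***-*-
*-**-*
--**--
[7] -**-**
-*--**
***-*-
***-*-
****-*
**-*--
[8] ---***
-**-**
***-*-
***-*-
****-*
**-*--
[9] --*--*
-*****
***-*-
***-*-
****-*
**-*--
[10] --*--*
-*****
***-*-
***-**
*****-
**-*-*
[11] --*--*
-*****
*-*-*-
----**
*-***-
**-*-*
[12] -----*
----**
*---*-
----**
*-***-
**-*-*
[13] **---*
*---**
*---*-
----**
*-***-
**-*-*
[14] **---*
*---**
*---*-
----**
*-**--
**--*-
[15] **---*
*---**
*---*-
----**
*-**-*
**---*
[16] **---*
*---**
*---*-
----**
*--*-*
*-**-*
[17] **---*
*---**
*---**
------
*--*--
*-**-*
[18] **---*
*---**
----**
**----
---*--
*-**-*
[19] **---*
*---**
----**
***---
-**---
*--*-*
[20] --*--*
**--**
----**
***---
-**---
*--*-*
[21] --*--*
**--**
----**
***---
-***--
*-*-**
[22] --*-**
**-*--
-----*
***---
-***--
*-*-**

0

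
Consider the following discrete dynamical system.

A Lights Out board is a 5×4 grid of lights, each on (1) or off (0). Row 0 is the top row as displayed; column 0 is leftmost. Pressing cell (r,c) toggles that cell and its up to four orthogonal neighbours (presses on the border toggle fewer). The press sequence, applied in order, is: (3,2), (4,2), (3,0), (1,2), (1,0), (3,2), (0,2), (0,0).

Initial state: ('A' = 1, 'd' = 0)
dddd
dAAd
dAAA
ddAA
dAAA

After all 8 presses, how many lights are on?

gen 0: dddd
dAAd
dAAA
ddAA
dAAA
gen 1: dddd
dAAd
dAdA
dAdd
dAdA
gen 2: dddd
dAAd
dAdA
dAAd
ddAd
gen 3: dddd
dAAd
AAdA
AdAd
AdAd
gen 4: ddAd
dddA
AAAA
AdAd
AdAd
gen 5: AdAd
AAdA
dAAA
AdAd
AdAd
gen 6: AdAd
AAdA
dAdA
AAdA
Addd
gen 7: AAdA
AAAA
dAdA
AAdA
Addd
gen 8: dddA
dAAA
dAdA
AAdA
Addd

10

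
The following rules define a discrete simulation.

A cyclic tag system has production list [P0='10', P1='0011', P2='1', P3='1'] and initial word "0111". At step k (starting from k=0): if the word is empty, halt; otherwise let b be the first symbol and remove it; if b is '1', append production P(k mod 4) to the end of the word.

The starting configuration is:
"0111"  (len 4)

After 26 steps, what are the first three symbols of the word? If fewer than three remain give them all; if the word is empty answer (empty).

[0] "0111"  (len 4)
[1] "111"  (len 3)
[2] "110011"  (len 6)
[3] "100111"  (len 6)
[4] "001111"  (len 6)
[5] "01111"  (len 5)
[6] "1111"  (len 4)
[7] "1111"  (len 4)
[8] "1111"  (len 4)
[9] "11110"  (len 5)
[10] "11100011"  (len 8)
[11] "11000111"  (len 8)
[12] "10001111"  (len 8)
[13] "000111110"  (len 9)
[14] "00111110"  (len 8)
[15] "0111110"  (len 7)
[16] "111110"  (len 6)
[17] "1111010"  (len 7)
[18] "1110100011"  (len 10)
[19] "1101000111"  (len 10)
[20] "1010001111"  (len 10)
[21] "01000111110"  (len 11)
[22] "1000111110"  (len 10)
[23] "0001111101"  (len 10)
[24] "001111101"  (len 9)
[25] "01111101"  (len 8)
[26] "1111101"  (len 7)

111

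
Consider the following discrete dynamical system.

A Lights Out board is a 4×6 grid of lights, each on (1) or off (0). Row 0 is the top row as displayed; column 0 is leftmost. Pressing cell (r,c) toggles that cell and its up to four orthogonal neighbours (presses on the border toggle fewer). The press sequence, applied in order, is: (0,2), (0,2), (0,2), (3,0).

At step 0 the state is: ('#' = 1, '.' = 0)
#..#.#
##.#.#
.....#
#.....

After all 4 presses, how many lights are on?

gen 0: #..#.#
##.#.#
.....#
#.....
gen 1: ###..#
####.#
.....#
#.....
gen 2: #..#.#
##.#.#
.....#
#.....
gen 3: ###..#
####.#
.....#
#.....
gen 4: ###..#
####.#
#....#
.#....

12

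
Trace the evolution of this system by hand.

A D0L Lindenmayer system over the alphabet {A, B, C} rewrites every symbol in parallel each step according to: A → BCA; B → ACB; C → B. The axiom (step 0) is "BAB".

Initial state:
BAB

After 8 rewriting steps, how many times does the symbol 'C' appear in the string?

step 0: BAB
step 1: ACBBCAACB
step 2: BCABACBACBBBCABCABACB
step 3: ACBBBCAACBBCABACBBCABACBACBACBBBCAACBBBCAACBBCABACB
step 4: BCABACBACBACBBBCABCABACBACBBBCAACBBCABACBACBBBCAACBBCABACB…BCABACBACBACBBBCABCABACBACBACBBBCABCABACBACBBBCAACBBCABACB  (len 123)
step 5: ACBBBCAACBBCABACBBCABACBBCABACBACBACBBBCAACBBBCAACBBCABACB…ACBBBCAACBBCABACBBCABACBACBACBBBCABCABACBACBBBCAACBBCABACB  (len 297)
step 6: BCABACBACBACBBBCABCABACBACBBBCAACBBCABACBACBBBCAACBBCABACB…ACBBBCAACBBCABACBBCABACBACBACBBBCABCABACBACBBBCAACBBCABACB  (len 717)
step 7: ACBBBCAACBBCABACBBCABACBBCABACBACBACBBBCAACBBBCAACBBCABACB…ACBBBCAACBBCABACBBCABACBACBACBBBCABCABACBACBBBCAACBBCABACB  (len 1731)
step 8: BCABACBACBACBBBCABCABACBACBBBCAACBBCABACBACBBBCAACBBCABACB…ACBBBCAACBBCABACBBCABACBACBACBBBCABCABACBACBBBCAACBBCABACB  (len 4179)

1224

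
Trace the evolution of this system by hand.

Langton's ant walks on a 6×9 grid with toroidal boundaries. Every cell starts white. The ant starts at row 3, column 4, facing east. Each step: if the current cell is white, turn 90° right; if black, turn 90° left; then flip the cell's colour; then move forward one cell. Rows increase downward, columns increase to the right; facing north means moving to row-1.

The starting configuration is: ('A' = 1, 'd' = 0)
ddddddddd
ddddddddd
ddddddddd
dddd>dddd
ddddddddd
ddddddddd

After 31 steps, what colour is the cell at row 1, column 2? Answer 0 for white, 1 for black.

1

gen 0: ddddddddd
ddddddddd
ddddddddd
dddd>dddd
ddddddddd
ddddddddd
gen 1: ddddddddd
ddddddddd
ddddddddd
ddddAdddd
ddddvdddd
ddddddddd
gen 2: ddddddddd
ddddddddd
ddddddddd
ddddAdddd
ddd<Adddd
ddddddddd
gen 3: ddddddddd
ddddddddd
ddddddddd
ddd^Adddd
dddAAdddd
ddddddddd
gen 4: ddddddddd
ddddddddd
ddddddddd
dddA>dddd
dddAAdddd
ddddddddd
gen 5: ddddddddd
ddddddddd
dddd^dddd
dddAddddd
dddAAdddd
ddddddddd
gen 6: ddddddddd
ddddddddd
ddddA>ddd
dddAddddd
dddAAdddd
ddddddddd
gen 7: ddddddddd
ddddddddd
ddddAAddd
dddAdvddd
dddAAdddd
ddddddddd
gen 8: ddddddddd
ddddddddd
ddddAAddd
dddA<Addd
dddAAdddd
ddddddddd
gen 9: ddddddddd
ddddddddd
dddd^Addd
dddAAAddd
dddAAdddd
ddddddddd
gen 10: ddddddddd
ddddddddd
ddd<dAddd
dddAAAddd
dddAAdddd
ddddddddd
gen 11: ddddddddd
ddd^ddddd
dddAdAddd
dddAAAddd
dddAAdddd
ddddddddd
gen 12: ddddddddd
dddA>dddd
dddAdAddd
dddAAAddd
dddAAdddd
ddddddddd
gen 13: ddddddddd
dddAAdddd
dddAvAddd
dddAAAddd
dddAAdddd
ddddddddd
gen 14: ddddddddd
dddAAdddd
ddd<AAddd
dddAAAddd
dddAAdddd
ddddddddd
gen 15: ddddddddd
dddAAdddd
ddddAAddd
dddvAAddd
dddAAdddd
ddddddddd
gen 16: ddddddddd
dddAAdddd
ddddAAddd
dddd>Addd
dddAAdddd
ddddddddd
gen 17: ddddddddd
dddAAdddd
dddd^Addd
dddddAddd
dddAAdddd
ddddddddd
gen 18: ddddddddd
dddAAdddd
ddd<dAddd
dddddAddd
dddAAdddd
ddddddddd
gen 19: ddddddddd
ddd^Adddd
dddAdAddd
dddddAddd
dddAAdddd
ddddddddd
gen 20: ddddddddd
dd<dAdddd
dddAdAddd
dddddAddd
dddAAdddd
ddddddddd
gen 21: dd^dddddd
ddAdAdddd
dddAdAddd
dddddAddd
dddAAdddd
ddddddddd
gen 22: ddA>ddddd
ddAdAdddd
dddAdAddd
dddddAddd
dddAAdddd
ddddddddd
gen 23: ddAAddddd
ddAvAdddd
dddAdAddd
dddddAddd
dddAAdddd
ddddddddd
gen 24: ddAAddddd
dd<AAdddd
dddAdAddd
dddddAddd
dddAAdddd
ddddddddd
gen 25: ddAAddddd
dddAAdddd
ddvAdAddd
dddddAddd
dddAAdddd
ddddddddd
gen 26: ddAAddddd
dddAAdddd
d<AAdAddd
dddddAddd
dddAAdddd
ddddddddd
gen 27: ddAAddddd
d^dAAdddd
dAAAdAddd
dddddAddd
dddAAdddd
ddddddddd
gen 28: ddAAddddd
dA>AAdddd
dAAAdAddd
dddddAddd
dddAAdddd
ddddddddd
gen 29: ddAAddddd
dAAAAdddd
dAvAdAddd
dddddAddd
dddAAdddd
ddddddddd
gen 30: ddAAddddd
dAAAAdddd
dAd>dAddd
dddddAddd
dddAAdddd
ddddddddd
gen 31: ddAAddddd
dAA^Adddd
dAdddAddd
dddddAddd
dddAAdddd
ddddddddd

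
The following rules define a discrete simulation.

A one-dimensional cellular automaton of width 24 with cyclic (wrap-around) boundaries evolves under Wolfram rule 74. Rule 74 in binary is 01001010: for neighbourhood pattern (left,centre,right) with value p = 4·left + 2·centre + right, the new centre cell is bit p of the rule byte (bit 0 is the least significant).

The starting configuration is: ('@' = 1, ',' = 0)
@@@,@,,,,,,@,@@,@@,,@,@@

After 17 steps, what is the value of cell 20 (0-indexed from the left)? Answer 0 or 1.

t=0: @@@,@,,,,,,@,@@,@@,,@,@@
t=1: ,,@,,,,,,,@,,@@,@@,@,,@,
t=2: ,@,,,,,,,@,,@@@,@@,,,@,,
t=3: @,,,,,,,@,,@@,@,@@,,@,,,
t=4: ,,,,,,,@,,@@@,,,@@,@,,,@
t=5: ,,,,,,@,,@@,@,,@@@,,,,@,
t=6: ,,,,,@,,@@@,,,@@,@,,,@,,
t=7: ,,,,@,,@@,@,,@@@,,,,@,,,
t=8: ,,,@,,@@@,,,@@,@,,,@,,,,
t=9: ,,@,,@@,@,,@@@,,,,@,,,,,
t=10: ,@,,@@@,,,@@,@,,,@,,,,,,
t=11: @,,@@,@,,@@@,,,,@,,,,,,,
t=12: ,,@@@,,,@@,@,,,@,,,,,,,@
t=13: ,@@,@,,@@@,,,,@,,,,,,,@,
t=14: @@@,,,@@,@,,,@,,,,,,,@,,
t=15: @,@,,@@@,,,,@,,,,,,,@,,@
t=16: @,,,@@,@,,,@,,,,,,,@,,@@
t=17: @,,@@@,,,,@,,,,,,,@,,@@,

0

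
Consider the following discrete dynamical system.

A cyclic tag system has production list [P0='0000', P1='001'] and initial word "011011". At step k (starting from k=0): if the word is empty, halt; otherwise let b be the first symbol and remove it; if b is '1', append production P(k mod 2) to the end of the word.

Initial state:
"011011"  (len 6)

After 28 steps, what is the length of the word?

3

[0] "011011"  (len 6)
[1] "11011"  (len 5)
[2] "1011001"  (len 7)
[3] "0110010000"  (len 10)
[4] "110010000"  (len 9)
[5] "100100000000"  (len 12)
[6] "00100000000001"  (len 14)
[7] "0100000000001"  (len 13)
[8] "100000000001"  (len 12)
[9] "000000000010000"  (len 15)
[10] "00000000010000"  (len 14)
[11] "0000000010000"  (len 13)
[12] "000000010000"  (len 12)
[13] "00000010000"  (len 11)
[14] "0000010000"  (len 10)
[15] "000010000"  (len 9)
[16] "00010000"  (len 8)
[17] "0010000"  (len 7)
[18] "010000"  (len 6)
[19] "10000"  (len 5)
[20] "0000001"  (len 7)
[21] "000001"  (len 6)
[22] "00001"  (len 5)
[23] "0001"  (len 4)
[24] "001"  (len 3)
[25] "01"  (len 2)
[26] "1"  (len 1)
[27] "0000"  (len 4)
[28] "000"  (len 3)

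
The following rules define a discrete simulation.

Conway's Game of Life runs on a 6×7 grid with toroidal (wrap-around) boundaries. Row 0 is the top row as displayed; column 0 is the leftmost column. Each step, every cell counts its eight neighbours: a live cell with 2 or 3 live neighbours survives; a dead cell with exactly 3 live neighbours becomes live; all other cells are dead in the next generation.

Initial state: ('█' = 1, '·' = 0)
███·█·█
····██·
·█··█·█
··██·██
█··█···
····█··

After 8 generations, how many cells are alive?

2

0) ███·█·█
····██·
·█··█·█
··██·██
█··█···
····█··
1) ██··█·█
··█·█··
█·█···█
·███·██
··██·██
··█·███
2) ███·█·█
··█····
█···█·█
·······
·······
··█····
3) █·█····
··█····
·······
·······
·······
█·██···
4) ··█····
·█·····
·······
·······
·······
··██···
5) ·███···
·······
·······
·······
·······
··██···
6) ·█·█···
··█····
·······
·······
·······
·█·█···
7) ·█·█···
··█····
·······
·······
·······
·······
8) ··█····
··█····
·······
·······
·······
·······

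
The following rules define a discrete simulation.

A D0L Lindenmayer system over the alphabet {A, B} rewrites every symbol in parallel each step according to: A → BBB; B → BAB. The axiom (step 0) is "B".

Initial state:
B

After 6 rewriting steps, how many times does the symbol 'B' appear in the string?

547

t=0: B
t=1: BAB
t=2: BABBBBBAB
t=3: BABBBBBABBABBABBABBABBBBBAB
t=4: BABBBBBABBABBABBABBABBBBBABBABBBBBABBABBBBBABBABBBBBABBABBBBBABBABBABBABBABBBBBAB
t=5: BABBBBBABBABBABBABBABBBBBABBABBBBBABBABBBBBABBABBBBBABBABB…BBABBABBBBBABBABBBBBABBABBBBBABBABBBBBABBABBABBABBABBBBBAB  (len 243)
t=6: BABBBBBABBABBABBABBABBBBBABBABBBBBABBABBBBBABBABBBBBABBABB…BBABBABBBBBABBABBBBBABBABBBBBABBABBBBBABBABBABBABBABBBBBAB  (len 729)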